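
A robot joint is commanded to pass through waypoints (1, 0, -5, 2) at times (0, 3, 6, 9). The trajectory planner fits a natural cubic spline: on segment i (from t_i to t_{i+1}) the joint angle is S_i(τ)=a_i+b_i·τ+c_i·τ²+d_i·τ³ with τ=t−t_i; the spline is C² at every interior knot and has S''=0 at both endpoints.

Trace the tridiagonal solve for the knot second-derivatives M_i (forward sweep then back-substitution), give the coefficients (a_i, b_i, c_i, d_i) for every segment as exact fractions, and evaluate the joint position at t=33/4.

Δ: Δ0=-1/3, Δ1=-5/3, Δ2=7/3
row 1: diag=12, rhs=-8; c'=1/4, d'=-2/3
row 2: denom=12−3·1/4=45/4; d'=(24−3·-2/3)/(45/4)=104/45
back: M2=104/45
back: M1=-2/3−1/4·104/45=-56/45
M: M0=0, M1=-56/45, M2=104/45, M3=0
seg 0: a=1, c=M0/2=0, d=(M1−M0)/(6·3)=-28/405, b=Δ0−h0·(2M0+M1)/6=13/45
seg 1: a=0, c=M1/2=-28/45, d=(M2−M1)/(6·3)=16/81, b=Δ1−h1·(2M1+M2)/6=-71/45
seg 2: a=-5, c=M2/2=52/45, d=(M3−M2)/(6·3)=-52/405, b=Δ2−h2·(2M2+M3)/6=1/45
t_q=33/4 → seg 2, τ=9/4; S=-5+1/45·τ+52/45·τ²+-52/405·τ³=-9/16

  seg 0: a=1 b=13/45 c=0 d=-28/405
  seg 1: a=0 b=-71/45 c=-28/45 d=16/81
  seg 2: a=-5 b=1/45 c=52/45 d=-52/405
S(33/4) = -9/16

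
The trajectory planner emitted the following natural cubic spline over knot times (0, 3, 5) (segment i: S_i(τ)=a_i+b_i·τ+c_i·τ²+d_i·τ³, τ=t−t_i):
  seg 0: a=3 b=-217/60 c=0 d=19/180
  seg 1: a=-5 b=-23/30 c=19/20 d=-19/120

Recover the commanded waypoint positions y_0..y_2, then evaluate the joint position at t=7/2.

y_0 = S_0(0) = a_0 = 3
y_1 = S_1(0) = a_1 = -5
y_2 = S_1(2) = -4
t_q=7/2 is in segment 1 (τ=1/2); S_1(τ)=-1653/320

y_0=3 y_1=-5 y_2=-4
S(7/2) = -1653/320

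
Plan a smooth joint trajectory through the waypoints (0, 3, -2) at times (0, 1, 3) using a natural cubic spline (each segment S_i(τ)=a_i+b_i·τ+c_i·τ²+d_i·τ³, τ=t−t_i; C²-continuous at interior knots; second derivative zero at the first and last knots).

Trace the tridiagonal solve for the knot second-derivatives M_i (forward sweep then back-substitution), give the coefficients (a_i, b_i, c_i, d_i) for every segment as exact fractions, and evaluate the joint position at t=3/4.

Δ: Δ0=3, Δ1=-5/2
row 1: diag=6, rhs=-33; c'=1/3, d'=-11/2
back: M1=-11/2
M: M0=0, M1=-11/2, M2=0
seg 0: a=0, c=M0/2=0, d=(M1−M0)/(6·1)=-11/12, b=Δ0−h0·(2M0+M1)/6=47/12
seg 1: a=3, c=M1/2=-11/4, d=(M2−M1)/(6·2)=11/24, b=Δ1−h1·(2M1+M2)/6=7/6
t_q=3/4 → seg 0, τ=3/4; S=0+47/12·τ+0·τ²+-11/12·τ³=653/256

  seg 0: a=0 b=47/12 c=0 d=-11/12
  seg 1: a=3 b=7/6 c=-11/4 d=11/24
S(3/4) = 653/256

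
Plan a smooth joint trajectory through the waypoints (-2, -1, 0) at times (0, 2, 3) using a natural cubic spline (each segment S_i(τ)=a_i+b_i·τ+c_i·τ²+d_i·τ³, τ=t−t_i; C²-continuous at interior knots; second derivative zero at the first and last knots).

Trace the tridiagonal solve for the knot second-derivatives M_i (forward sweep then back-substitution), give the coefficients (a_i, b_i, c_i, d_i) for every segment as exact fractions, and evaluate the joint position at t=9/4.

Δ: Δ0=1/2, Δ1=1
row 1: diag=6, rhs=3; c'=1/6, d'=1/2
back: M1=1/2
M: M0=0, M1=1/2, M2=0
seg 0: a=-2, c=M0/2=0, d=(M1−M0)/(6·2)=1/24, b=Δ0−h0·(2M0+M1)/6=1/3
seg 1: a=-1, c=M1/2=1/4, d=(M2−M1)/(6·1)=-1/12, b=Δ1−h1·(2M1+M2)/6=5/6
t_q=9/4 → seg 1, τ=1/4; S=-1+5/6·τ+1/4·τ²+-1/12·τ³=-199/256

  seg 0: a=-2 b=1/3 c=0 d=1/24
  seg 1: a=-1 b=5/6 c=1/4 d=-1/12
S(9/4) = -199/256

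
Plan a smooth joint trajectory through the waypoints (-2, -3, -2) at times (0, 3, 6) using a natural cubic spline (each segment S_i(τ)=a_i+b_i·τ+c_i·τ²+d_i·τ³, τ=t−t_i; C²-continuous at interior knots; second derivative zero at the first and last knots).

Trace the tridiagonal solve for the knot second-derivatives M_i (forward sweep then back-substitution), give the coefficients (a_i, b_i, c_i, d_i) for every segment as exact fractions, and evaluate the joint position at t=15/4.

Δ: Δ0=-1/3, Δ1=1/3
row 1: diag=12, rhs=4; c'=1/4, d'=1/3
back: M1=1/3
M: M0=0, M1=1/3, M2=0
seg 0: a=-2, c=M0/2=0, d=(M1−M0)/(6·3)=1/54, b=Δ0−h0·(2M0+M1)/6=-1/2
seg 1: a=-3, c=M1/2=1/6, d=(M2−M1)/(6·3)=-1/54, b=Δ1−h1·(2M1+M2)/6=0
t_q=15/4 → seg 1, τ=3/4; S=-3+0·τ+1/6·τ²+-1/54·τ³=-373/128

  seg 0: a=-2 b=-1/2 c=0 d=1/54
  seg 1: a=-3 b=0 c=1/6 d=-1/54
S(15/4) = -373/128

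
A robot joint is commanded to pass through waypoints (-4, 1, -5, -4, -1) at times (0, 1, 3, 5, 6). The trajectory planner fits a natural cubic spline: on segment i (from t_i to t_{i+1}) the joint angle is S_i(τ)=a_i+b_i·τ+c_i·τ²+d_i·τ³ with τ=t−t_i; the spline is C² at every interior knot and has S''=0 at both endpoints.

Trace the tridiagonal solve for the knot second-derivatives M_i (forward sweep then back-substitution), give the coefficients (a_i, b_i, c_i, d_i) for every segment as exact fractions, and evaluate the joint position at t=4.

  seg 0: a=-4 b=33/5 c=0 d=-8/5
  seg 1: a=1 b=9/5 c=-24/5 d=6/5
  seg 2: a=-5 b=-3 c=12/5 d=-13/40
  seg 3: a=-4 b=27/10 c=9/20 d=-3/20
S(4) = -237/40

Δ: Δ0=5, Δ1=-3, Δ2=1/2, Δ3=3
row 1: diag=6, rhs=-48; c'=1/3, d'=-8
row 2: denom=8−2·1/3=22/3; d'=(21−2·-8)/(22/3)=111/22
row 3: denom=6−2·3/11=60/11; d'=(15−2·111/22)/(60/11)=9/10
back: M3=9/10
back: M2=111/22−3/11·9/10=24/5
back: M1=-8−1/3·24/5=-48/5
M: M0=0, M1=-48/5, M2=24/5, M3=9/10, M4=0
seg 0: a=-4, c=M0/2=0, d=(M1−M0)/(6·1)=-8/5, b=Δ0−h0·(2M0+M1)/6=33/5
seg 1: a=1, c=M1/2=-24/5, d=(M2−M1)/(6·2)=6/5, b=Δ1−h1·(2M1+M2)/6=9/5
seg 2: a=-5, c=M2/2=12/5, d=(M3−M2)/(6·2)=-13/40, b=Δ2−h2·(2M2+M3)/6=-3
seg 3: a=-4, c=M3/2=9/20, d=(M4−M3)/(6·1)=-3/20, b=Δ3−h3·(2M3+M4)/6=27/10
t_q=4 → seg 2, τ=1; S=-5+-3·τ+12/5·τ²+-13/40·τ³=-237/40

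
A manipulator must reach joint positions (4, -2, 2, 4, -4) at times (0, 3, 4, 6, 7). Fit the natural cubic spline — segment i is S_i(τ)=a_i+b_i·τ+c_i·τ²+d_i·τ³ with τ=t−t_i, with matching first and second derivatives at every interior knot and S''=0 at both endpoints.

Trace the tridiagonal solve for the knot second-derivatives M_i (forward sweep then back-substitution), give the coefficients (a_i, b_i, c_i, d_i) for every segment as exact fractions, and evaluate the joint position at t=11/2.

Δ: Δ0=-2, Δ1=4, Δ2=1, Δ3=-8
row 1: diag=8, rhs=36; c'=1/8, d'=9/2
row 2: denom=6−1·1/8=47/8; d'=(-18−1·9/2)/(47/8)=-180/47
row 3: denom=6−2·16/47=250/47; d'=(-54−2·-180/47)/(250/47)=-1089/125
back: M3=-1089/125
back: M2=-180/47−16/47·-1089/125=-108/125
back: M1=9/2−1/8·-108/125=576/125
M: M0=0, M1=576/125, M2=-108/125, M3=-1089/125, M4=0
seg 0: a=4, c=M0/2=0, d=(M1−M0)/(6·3)=32/125, b=Δ0−h0·(2M0+M1)/6=-538/125
seg 1: a=-2, c=M1/2=288/125, d=(M2−M1)/(6·1)=-114/125, b=Δ1−h1·(2M1+M2)/6=326/125
seg 2: a=2, c=M2/2=-54/125, d=(M3−M2)/(6·2)=-327/500, b=Δ2−h2·(2M2+M3)/6=112/25
seg 3: a=4, c=M3/2=-1089/250, d=(M4−M3)/(6·1)=363/250, b=Δ3−h3·(2M3+M4)/6=-637/125
t_q=11/2 → seg 2, τ=3/2; S=2+112/25·τ+-54/125·τ²+-327/500·τ³=22163/4000

  seg 0: a=4 b=-538/125 c=0 d=32/125
  seg 1: a=-2 b=326/125 c=288/125 d=-114/125
  seg 2: a=2 b=112/25 c=-54/125 d=-327/500
  seg 3: a=4 b=-637/125 c=-1089/250 d=363/250
S(11/2) = 22163/4000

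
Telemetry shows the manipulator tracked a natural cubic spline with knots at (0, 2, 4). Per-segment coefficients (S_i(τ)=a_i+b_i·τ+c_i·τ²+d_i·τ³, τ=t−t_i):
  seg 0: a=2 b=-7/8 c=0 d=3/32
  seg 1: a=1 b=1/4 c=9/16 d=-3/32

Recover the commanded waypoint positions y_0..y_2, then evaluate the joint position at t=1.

y_0 = S_0(0) = a_0 = 2
y_1 = S_1(0) = a_1 = 1
y_2 = S_1(2) = 3
t_q=1 is in segment 0 (τ=1); S_0(τ)=39/32

y_0=2 y_1=1 y_2=3
S(1) = 39/32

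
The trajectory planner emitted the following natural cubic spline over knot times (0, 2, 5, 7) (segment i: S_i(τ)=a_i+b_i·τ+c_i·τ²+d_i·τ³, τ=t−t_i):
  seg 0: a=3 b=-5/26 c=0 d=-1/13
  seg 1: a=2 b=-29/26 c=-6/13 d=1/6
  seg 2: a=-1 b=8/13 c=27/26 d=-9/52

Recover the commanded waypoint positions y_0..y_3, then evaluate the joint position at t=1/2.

y_0=3 y_1=2 y_2=-1 y_3=3
S(1/2) = 301/104

y_0 = S_0(0) = a_0 = 3
y_1 = S_1(0) = a_1 = 2
y_2 = S_2(0) = a_2 = -1
y_3 = S_2(2) = 3
t_q=1/2 is in segment 0 (τ=1/2); S_0(τ)=301/104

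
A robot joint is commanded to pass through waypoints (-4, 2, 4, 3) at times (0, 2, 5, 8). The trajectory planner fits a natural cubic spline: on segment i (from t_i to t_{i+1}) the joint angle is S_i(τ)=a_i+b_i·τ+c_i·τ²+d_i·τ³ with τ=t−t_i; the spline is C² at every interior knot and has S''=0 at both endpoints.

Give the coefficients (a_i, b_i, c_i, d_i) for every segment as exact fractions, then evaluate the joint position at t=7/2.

Δ: Δ0=3, Δ1=2/3, Δ2=-1/3
row 1: diag=10, rhs=-14; c'=3/10, d'=-7/5
row 2: denom=12−3·3/10=111/10; d'=(-6−3·-7/5)/(111/10)=-6/37
back: M2=-6/37
back: M1=-7/5−3/10·-6/37=-50/37
M: M0=0, M1=-50/37, M2=-6/37, M3=0
seg 0: a=-4, c=M0/2=0, d=(M1−M0)/(6·2)=-25/222, b=Δ0−h0·(2M0+M1)/6=383/111
seg 1: a=2, c=M1/2=-25/37, d=(M2−M1)/(6·3)=22/333, b=Δ1−h1·(2M1+M2)/6=233/111
seg 2: a=4, c=M2/2=-3/37, d=(M3−M2)/(6·3)=1/111, b=Δ2−h2·(2M2+M3)/6=-19/111
t_q=7/2 → seg 1, τ=3/2; S=2+233/111·τ+-25/37·τ²+22/333·τ³=285/74

  seg 0: a=-4 b=383/111 c=0 d=-25/222
  seg 1: a=2 b=233/111 c=-25/37 d=22/333
  seg 2: a=4 b=-19/111 c=-3/37 d=1/111
S(7/2) = 285/74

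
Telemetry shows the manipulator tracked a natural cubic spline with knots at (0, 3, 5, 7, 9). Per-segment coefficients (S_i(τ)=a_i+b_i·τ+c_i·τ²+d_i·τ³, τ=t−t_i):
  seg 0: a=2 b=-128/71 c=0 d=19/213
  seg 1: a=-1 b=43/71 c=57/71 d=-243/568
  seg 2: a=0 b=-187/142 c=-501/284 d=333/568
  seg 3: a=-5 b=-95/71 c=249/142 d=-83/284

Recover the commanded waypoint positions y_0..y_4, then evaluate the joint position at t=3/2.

y_0 = S_0(0) = a_0 = 2
y_1 = S_1(0) = a_1 = -1
y_2 = S_2(0) = a_2 = 0
y_3 = S_3(0) = a_3 = -5
y_4 = S_3(2) = -3
t_q=3/2 is in segment 0 (τ=3/2); S_0(τ)=-229/568

y_0=2 y_1=-1 y_2=0 y_3=-5 y_4=-3
S(3/2) = -229/568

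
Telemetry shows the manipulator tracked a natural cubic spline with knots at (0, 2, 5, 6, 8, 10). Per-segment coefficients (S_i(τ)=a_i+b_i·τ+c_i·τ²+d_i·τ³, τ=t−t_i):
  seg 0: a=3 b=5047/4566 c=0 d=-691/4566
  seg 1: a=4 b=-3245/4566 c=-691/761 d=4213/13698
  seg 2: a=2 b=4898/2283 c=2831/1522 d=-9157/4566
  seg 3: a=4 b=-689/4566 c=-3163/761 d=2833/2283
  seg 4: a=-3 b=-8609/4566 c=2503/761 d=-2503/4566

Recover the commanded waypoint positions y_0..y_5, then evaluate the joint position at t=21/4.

y_0=3 y_1=4 y_2=2 y_3=4 y_4=-3 y_5=2
S(21/4) = 255333/97408

y_0 = S_0(0) = a_0 = 3
y_1 = S_1(0) = a_1 = 4
y_2 = S_2(0) = a_2 = 2
y_3 = S_3(0) = a_3 = 4
y_4 = S_4(0) = a_4 = -3
y_5 = S_4(2) = 2
t_q=21/4 is in segment 2 (τ=1/4); S_2(τ)=255333/97408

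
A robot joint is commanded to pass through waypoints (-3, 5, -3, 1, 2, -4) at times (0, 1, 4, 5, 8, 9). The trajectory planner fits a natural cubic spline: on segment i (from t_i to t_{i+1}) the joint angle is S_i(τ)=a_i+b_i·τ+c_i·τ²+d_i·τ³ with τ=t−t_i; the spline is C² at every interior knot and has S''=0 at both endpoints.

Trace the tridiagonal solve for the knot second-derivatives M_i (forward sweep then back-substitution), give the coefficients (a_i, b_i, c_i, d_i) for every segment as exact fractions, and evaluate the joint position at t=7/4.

  seg 0: a=-3 b=9809/987 c=0 d=-1913/987
  seg 1: a=5 b=4070/987 c=-1913/329 d=3505/2961
  seg 2: a=-3 b=1181/987 c=1592/329 d=-287/141
  seg 3: a=1 b=4706/987 c=-417/329 d=-208/2961
  seg 4: a=2 b=-4672/987 c=-625/329 d=625/987
S(7/4) = 112047/21056

Δ: Δ0=8, Δ1=-8/3, Δ2=4, Δ3=1/3, Δ4=-6
row 1: diag=8, rhs=-64; c'=3/8, d'=-8
row 2: denom=8−3·3/8=55/8; d'=(40−3·-8)/(55/8)=512/55
row 3: denom=8−1·8/55=432/55; d'=(-22−1·512/55)/(432/55)=-287/72
row 4: denom=8−3·55/144=329/48; d'=(-38−3·-287/72)/(329/48)=-1250/329
back: M4=-1250/329
back: M3=-287/72−55/144·-1250/329=-834/329
back: M2=512/55−8/55·-834/329=3184/329
back: M1=-8−3/8·3184/329=-3826/329
M: M0=0, M1=-3826/329, M2=3184/329, M3=-834/329, M4=-1250/329, M5=0
seg 0: a=-3, c=M0/2=0, d=(M1−M0)/(6·1)=-1913/987, b=Δ0−h0·(2M0+M1)/6=9809/987
seg 1: a=5, c=M1/2=-1913/329, d=(M2−M1)/(6·3)=3505/2961, b=Δ1−h1·(2M1+M2)/6=4070/987
seg 2: a=-3, c=M2/2=1592/329, d=(M3−M2)/(6·1)=-287/141, b=Δ2−h2·(2M2+M3)/6=1181/987
seg 3: a=1, c=M3/2=-417/329, d=(M4−M3)/(6·3)=-208/2961, b=Δ3−h3·(2M3+M4)/6=4706/987
seg 4: a=2, c=M4/2=-625/329, d=(M5−M4)/(6·1)=625/987, b=Δ4−h4·(2M4+M5)/6=-4672/987
t_q=7/4 → seg 1, τ=3/4; S=5+4070/987·τ+-1913/329·τ²+3505/2961·τ³=112047/21056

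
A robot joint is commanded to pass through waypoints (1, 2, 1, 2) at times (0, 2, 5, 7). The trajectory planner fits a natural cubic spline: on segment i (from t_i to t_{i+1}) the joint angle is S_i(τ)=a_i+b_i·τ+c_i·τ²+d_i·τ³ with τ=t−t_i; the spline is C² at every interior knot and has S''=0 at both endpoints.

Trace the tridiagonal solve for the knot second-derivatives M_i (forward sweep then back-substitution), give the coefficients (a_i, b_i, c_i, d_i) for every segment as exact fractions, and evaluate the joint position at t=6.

Δ: Δ0=1/2, Δ1=-1/3, Δ2=1/2
row 1: diag=10, rhs=-5; c'=3/10, d'=-1/2
row 2: denom=10−3·3/10=91/10; d'=(5−3·-1/2)/(91/10)=5/7
back: M2=5/7
back: M1=-1/2−3/10·5/7=-5/7
M: M0=0, M1=-5/7, M2=5/7, M3=0
seg 0: a=1, c=M0/2=0, d=(M1−M0)/(6·2)=-5/84, b=Δ0−h0·(2M0+M1)/6=31/42
seg 1: a=2, c=M1/2=-5/14, d=(M2−M1)/(6·3)=5/63, b=Δ1−h1·(2M1+M2)/6=1/42
seg 2: a=1, c=M2/2=5/14, d=(M3−M2)/(6·2)=-5/84, b=Δ2−h2·(2M2+M3)/6=1/42
t_q=6 → seg 2, τ=1; S=1+1/42·τ+5/14·τ²+-5/84·τ³=37/28

  seg 0: a=1 b=31/42 c=0 d=-5/84
  seg 1: a=2 b=1/42 c=-5/14 d=5/63
  seg 2: a=1 b=1/42 c=5/14 d=-5/84
S(6) = 37/28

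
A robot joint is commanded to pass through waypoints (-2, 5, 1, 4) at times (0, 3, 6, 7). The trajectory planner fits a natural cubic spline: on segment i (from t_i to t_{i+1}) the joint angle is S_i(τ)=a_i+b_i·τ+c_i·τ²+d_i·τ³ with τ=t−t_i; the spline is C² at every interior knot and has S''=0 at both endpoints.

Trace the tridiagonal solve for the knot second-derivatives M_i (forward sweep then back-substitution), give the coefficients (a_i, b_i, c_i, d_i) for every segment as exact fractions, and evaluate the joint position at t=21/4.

Δ: Δ0=7/3, Δ1=-4/3, Δ2=3
row 1: diag=12, rhs=-22; c'=1/4, d'=-11/6
row 2: denom=8−3·1/4=29/4; d'=(26−3·-11/6)/(29/4)=126/29
back: M2=126/29
back: M1=-11/6−1/4·126/29=-254/87
M: M0=0, M1=-254/87, M2=126/29, M3=0
seg 0: a=-2, c=M0/2=0, d=(M1−M0)/(6·3)=-127/783, b=Δ0−h0·(2M0+M1)/6=110/29
seg 1: a=5, c=M1/2=-127/87, d=(M2−M1)/(6·3)=316/783, b=Δ1−h1·(2M1+M2)/6=-17/29
seg 2: a=1, c=M2/2=63/29, d=(M3−M2)/(6·1)=-21/29, b=Δ2−h2·(2M2+M3)/6=45/29
t_q=21/4 → seg 1, τ=9/4; S=5+-17/29·τ+-127/87·τ²+316/783·τ³=103/116

  seg 0: a=-2 b=110/29 c=0 d=-127/783
  seg 1: a=5 b=-17/29 c=-127/87 d=316/783
  seg 2: a=1 b=45/29 c=63/29 d=-21/29
S(21/4) = 103/116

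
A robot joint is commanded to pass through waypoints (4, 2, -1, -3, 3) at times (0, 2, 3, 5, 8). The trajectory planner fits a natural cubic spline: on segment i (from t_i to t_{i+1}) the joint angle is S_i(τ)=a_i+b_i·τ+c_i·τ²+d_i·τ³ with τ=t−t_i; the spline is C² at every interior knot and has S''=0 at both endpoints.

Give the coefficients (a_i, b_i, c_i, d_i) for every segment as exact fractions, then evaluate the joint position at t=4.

  seg 0: a=4 b=-37/163 c=0 d=-63/326
  seg 1: a=2 b=-415/163 c=-189/163 d=115/163
  seg 2: a=-1 b=-448/163 c=156/163 d=-27/652
  seg 3: a=-3 b=95/163 c=231/326 d=-77/978
S(4) = -1847/652

Δ: Δ0=-1, Δ1=-3, Δ2=-1, Δ3=2
row 1: diag=6, rhs=-12; c'=1/6, d'=-2
row 2: denom=6−1·1/6=35/6; d'=(12−1·-2)/(35/6)=12/5
row 3: denom=10−2·12/35=326/35; d'=(18−2·12/5)/(326/35)=231/163
back: M3=231/163
back: M2=12/5−12/35·231/163=312/163
back: M1=-2−1/6·312/163=-378/163
M: M0=0, M1=-378/163, M2=312/163, M3=231/163, M4=0
seg 0: a=4, c=M0/2=0, d=(M1−M0)/(6·2)=-63/326, b=Δ0−h0·(2M0+M1)/6=-37/163
seg 1: a=2, c=M1/2=-189/163, d=(M2−M1)/(6·1)=115/163, b=Δ1−h1·(2M1+M2)/6=-415/163
seg 2: a=-1, c=M2/2=156/163, d=(M3−M2)/(6·2)=-27/652, b=Δ2−h2·(2M2+M3)/6=-448/163
seg 3: a=-3, c=M3/2=231/326, d=(M4−M3)/(6·3)=-77/978, b=Δ3−h3·(2M3+M4)/6=95/163
t_q=4 → seg 2, τ=1; S=-1+-448/163·τ+156/163·τ²+-27/652·τ³=-1847/652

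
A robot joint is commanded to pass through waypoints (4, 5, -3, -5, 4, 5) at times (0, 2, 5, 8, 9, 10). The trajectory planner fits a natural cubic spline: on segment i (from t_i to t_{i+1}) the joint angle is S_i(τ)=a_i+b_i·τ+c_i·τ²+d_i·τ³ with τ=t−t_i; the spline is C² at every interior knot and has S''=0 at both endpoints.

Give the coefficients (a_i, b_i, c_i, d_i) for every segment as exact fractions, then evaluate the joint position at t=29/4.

Δ: Δ0=1/2, Δ1=-8/3, Δ2=-2/3, Δ3=9, Δ4=1
row 1: diag=10, rhs=-19; c'=3/10, d'=-19/10
row 2: denom=12−3·3/10=111/10; d'=(12−3·-19/10)/(111/10)=59/37
row 3: denom=8−3·10/37=266/37; d'=(58−3·59/37)/(266/37)=1969/266
row 4: denom=4−1·37/266=1027/266; d'=(-48−1·1969/266)/(1027/266)=-14737/1027
back: M4=-14737/1027
back: M3=1969/266−37/266·-14737/1027=9652/1027
back: M2=59/37−10/37·9652/1027=-971/1027
back: M1=-19/10−3/10·-971/1027=-1660/1027
M: M0=0, M1=-1660/1027, M2=-971/1027, M3=9652/1027, M4=-14737/1027, M5=0
seg 0: a=4, c=M0/2=0, d=(M1−M0)/(6·2)=-415/3081, b=Δ0−h0·(2M0+M1)/6=6401/6162
seg 1: a=5, c=M1/2=-830/1027, d=(M2−M1)/(6·3)=53/1422, b=Δ1−h1·(2M1+M2)/6=-3559/6162
seg 2: a=-3, c=M2/2=-971/2054, d=(M3−M2)/(6·3)=3541/6162, b=Δ2−h2·(2M2+M3)/6=-13619/3081
seg 3: a=-5, c=M3/2=4826/1027, d=(M4−M3)/(6·1)=-24389/6162, b=Δ3−h3·(2M3+M4)/6=50891/6162
seg 4: a=4, c=M4/2=-14737/2054, d=(M5−M4)/(6·1)=14737/6162, b=Δ4−h4·(2M4+M5)/6=17818/3081
t_q=29/4 → seg 2, τ=9/4; S=-3+-13619/3081·τ+-971/2054·τ²+3541/6162·τ³=-1155933/131456

  seg 0: a=4 b=6401/6162 c=0 d=-415/3081
  seg 1: a=5 b=-3559/6162 c=-830/1027 d=53/1422
  seg 2: a=-3 b=-13619/3081 c=-971/2054 d=3541/6162
  seg 3: a=-5 b=50891/6162 c=4826/1027 d=-24389/6162
  seg 4: a=4 b=17818/3081 c=-14737/2054 d=14737/6162
S(29/4) = -1155933/131456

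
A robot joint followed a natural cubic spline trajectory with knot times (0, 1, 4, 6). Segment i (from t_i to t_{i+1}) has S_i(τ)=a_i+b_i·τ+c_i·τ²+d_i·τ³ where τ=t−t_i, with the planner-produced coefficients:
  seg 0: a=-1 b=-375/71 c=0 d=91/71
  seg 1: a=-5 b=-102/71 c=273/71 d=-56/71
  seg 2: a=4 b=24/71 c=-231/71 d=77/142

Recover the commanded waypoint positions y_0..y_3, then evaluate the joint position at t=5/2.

y_0 = S_0(0) = a_0 = -1
y_1 = S_1(0) = a_1 = -5
y_2 = S_2(0) = a_2 = 4
y_3 = S_2(2) = -4
t_q=5/2 is in segment 1 (τ=3/2); S_1(τ)=-331/284

y_0=-1 y_1=-5 y_2=4 y_3=-4
S(5/2) = -331/284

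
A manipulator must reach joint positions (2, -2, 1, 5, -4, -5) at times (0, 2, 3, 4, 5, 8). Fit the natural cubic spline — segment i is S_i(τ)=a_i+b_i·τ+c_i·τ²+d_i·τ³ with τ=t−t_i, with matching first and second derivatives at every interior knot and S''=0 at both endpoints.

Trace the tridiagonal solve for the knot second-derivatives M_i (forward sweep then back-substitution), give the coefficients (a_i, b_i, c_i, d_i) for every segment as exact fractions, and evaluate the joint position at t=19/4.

Δ: Δ0=-2, Δ1=3, Δ2=4, Δ3=-9, Δ4=-1/3
row 1: diag=6, rhs=30; c'=1/6, d'=5
row 2: denom=4−1·1/6=23/6; d'=(6−1·5)/(23/6)=6/23
row 3: denom=4−1·6/23=86/23; d'=(-78−1·6/23)/(86/23)=-900/43
row 4: denom=8−1·23/86=665/86; d'=(52−1·-900/43)/(665/86)=896/95
back: M4=896/95
back: M3=-900/43−23/86·896/95=-2228/95
back: M2=6/23−6/23·-2228/95=606/95
back: M1=5−1/6·606/95=374/95
M: M0=0, M1=374/95, M2=606/95, M3=-2228/95, M4=896/95, M5=0
seg 0: a=2, c=M0/2=0, d=(M1−M0)/(6·2)=187/570, b=Δ0−h0·(2M0+M1)/6=-944/285
seg 1: a=-2, c=M1/2=187/95, d=(M2−M1)/(6·1)=116/285, b=Δ1−h1·(2M1+M2)/6=178/285
seg 2: a=1, c=M2/2=303/95, d=(M3−M2)/(6·1)=-1417/285, b=Δ2−h2·(2M2+M3)/6=1648/285
seg 3: a=5, c=M3/2=-1114/95, d=(M4−M3)/(6·1)=1562/285, b=Δ3−h3·(2M3+M4)/6=-157/57
seg 4: a=-4, c=M4/2=448/95, d=(M5−M4)/(6·3)=-448/855, b=Δ4−h4·(2M4+M5)/6=-2783/285
t_q=19/4 → seg 3, τ=3/4; S=5+-157/57·τ+-1114/95·τ²+1562/285·τ³=-4103/3040

  seg 0: a=2 b=-944/285 c=0 d=187/570
  seg 1: a=-2 b=178/285 c=187/95 d=116/285
  seg 2: a=1 b=1648/285 c=303/95 d=-1417/285
  seg 3: a=5 b=-157/57 c=-1114/95 d=1562/285
  seg 4: a=-4 b=-2783/285 c=448/95 d=-448/855
S(19/4) = -4103/3040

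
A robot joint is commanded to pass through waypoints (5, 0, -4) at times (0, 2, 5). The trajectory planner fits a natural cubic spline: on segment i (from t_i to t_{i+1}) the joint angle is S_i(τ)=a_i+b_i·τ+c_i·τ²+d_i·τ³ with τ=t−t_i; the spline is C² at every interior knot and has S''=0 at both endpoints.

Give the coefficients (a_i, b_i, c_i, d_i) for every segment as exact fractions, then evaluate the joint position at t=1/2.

Δ: Δ0=-5/2, Δ1=-4/3
row 1: diag=10, rhs=7; c'=3/10, d'=7/10
back: M1=7/10
M: M0=0, M1=7/10, M2=0
seg 0: a=5, c=M0/2=0, d=(M1−M0)/(6·2)=7/120, b=Δ0−h0·(2M0+M1)/6=-41/15
seg 1: a=0, c=M1/2=7/20, d=(M2−M1)/(6·3)=-7/180, b=Δ1−h1·(2M1+M2)/6=-61/30
t_q=1/2 → seg 0, τ=1/2; S=5+-41/15·τ+0·τ²+7/120·τ³=233/64

  seg 0: a=5 b=-41/15 c=0 d=7/120
  seg 1: a=0 b=-61/30 c=7/20 d=-7/180
S(1/2) = 233/64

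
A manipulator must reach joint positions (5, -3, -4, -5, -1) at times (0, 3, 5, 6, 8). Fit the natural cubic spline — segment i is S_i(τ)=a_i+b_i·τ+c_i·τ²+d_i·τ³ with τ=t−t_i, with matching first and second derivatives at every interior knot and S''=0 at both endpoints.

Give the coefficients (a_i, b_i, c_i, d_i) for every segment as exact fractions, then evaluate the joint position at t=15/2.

  seg 0: a=5 b=-6797/1956 c=0 d=527/5868
  seg 1: a=-3 b=-1027/978 c=527/652 d=-1043/3912
  seg 2: a=-4 b=-497/489 c=-129/163 d=395/489
  seg 3: a=-5 b=-86/489 c=266/163 d=-133/489
S(15/2) = -3273/1304

Δ: Δ0=-8/3, Δ1=-1/2, Δ2=-1, Δ3=2
row 1: diag=10, rhs=13; c'=1/5, d'=13/10
row 2: denom=6−2·1/5=28/5; d'=(-3−2·13/10)/(28/5)=-1
row 3: denom=6−1·5/28=163/28; d'=(18−1·-1)/(163/28)=532/163
back: M3=532/163
back: M2=-1−5/28·532/163=-258/163
back: M1=13/10−1/5·-258/163=527/326
M: M0=0, M1=527/326, M2=-258/163, M3=532/163, M4=0
seg 0: a=5, c=M0/2=0, d=(M1−M0)/(6·3)=527/5868, b=Δ0−h0·(2M0+M1)/6=-6797/1956
seg 1: a=-3, c=M1/2=527/652, d=(M2−M1)/(6·2)=-1043/3912, b=Δ1−h1·(2M1+M2)/6=-1027/978
seg 2: a=-4, c=M2/2=-129/163, d=(M3−M2)/(6·1)=395/489, b=Δ2−h2·(2M2+M3)/6=-497/489
seg 3: a=-5, c=M3/2=266/163, d=(M4−M3)/(6·2)=-133/489, b=Δ3−h3·(2M3+M4)/6=-86/489
t_q=15/2 → seg 3, τ=3/2; S=-5+-86/489·τ+266/163·τ²+-133/489·τ³=-3273/1304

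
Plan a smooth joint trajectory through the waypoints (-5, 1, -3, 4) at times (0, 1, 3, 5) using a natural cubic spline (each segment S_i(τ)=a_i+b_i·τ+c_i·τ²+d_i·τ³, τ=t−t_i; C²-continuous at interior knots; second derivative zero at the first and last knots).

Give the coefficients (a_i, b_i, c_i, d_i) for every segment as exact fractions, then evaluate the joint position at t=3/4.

  seg 0: a=-5 b=339/44 c=0 d=-75/44
  seg 1: a=1 b=57/22 c=-225/44 d=31/22
  seg 2: a=-3 b=-21/22 c=147/44 d=-49/88
S(3/4) = 167/2816

Δ: Δ0=6, Δ1=-2, Δ2=7/2
row 1: diag=6, rhs=-48; c'=1/3, d'=-8
row 2: denom=8−2·1/3=22/3; d'=(33−2·-8)/(22/3)=147/22
back: M2=147/22
back: M1=-8−1/3·147/22=-225/22
M: M0=0, M1=-225/22, M2=147/22, M3=0
seg 0: a=-5, c=M0/2=0, d=(M1−M0)/(6·1)=-75/44, b=Δ0−h0·(2M0+M1)/6=339/44
seg 1: a=1, c=M1/2=-225/44, d=(M2−M1)/(6·2)=31/22, b=Δ1−h1·(2M1+M2)/6=57/22
seg 2: a=-3, c=M2/2=147/44, d=(M3−M2)/(6·2)=-49/88, b=Δ2−h2·(2M2+M3)/6=-21/22
t_q=3/4 → seg 0, τ=3/4; S=-5+339/44·τ+0·τ²+-75/44·τ³=167/2816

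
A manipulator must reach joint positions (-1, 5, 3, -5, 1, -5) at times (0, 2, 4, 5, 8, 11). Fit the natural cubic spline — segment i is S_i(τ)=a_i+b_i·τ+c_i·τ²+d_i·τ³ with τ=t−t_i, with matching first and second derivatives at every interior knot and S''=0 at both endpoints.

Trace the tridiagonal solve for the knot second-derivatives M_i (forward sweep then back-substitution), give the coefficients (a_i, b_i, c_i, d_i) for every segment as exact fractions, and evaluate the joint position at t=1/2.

  seg 0: a=-1 b=1026/311 c=0 d=-93/1244
  seg 1: a=5 b=747/311 c=-279/622 d=-779/1244
  seg 2: a=3 b=-2148/311 c=-1308/311 d=968/311
  seg 3: a=-5 b=-1860/311 c=1596/311 d=-2306/2799
  seg 4: a=1 b=798/311 c=-710/311 d=710/2799
S(1/2) = 6371/9952

Δ: Δ0=3, Δ1=-1, Δ2=-8, Δ3=2, Δ4=-2
row 1: diag=8, rhs=-24; c'=1/4, d'=-3
row 2: denom=6−2·1/4=11/2; d'=(-42−2·-3)/(11/2)=-72/11
row 3: denom=8−1·2/11=86/11; d'=(60−1·-72/11)/(86/11)=366/43
row 4: denom=12−3·33/86=933/86; d'=(-24−3·366/43)/(933/86)=-1420/311
back: M4=-1420/311
back: M3=366/43−33/86·-1420/311=3192/311
back: M2=-72/11−2/11·3192/311=-2616/311
back: M1=-3−1/4·-2616/311=-279/311
M: M0=0, M1=-279/311, M2=-2616/311, M3=3192/311, M4=-1420/311, M5=0
seg 0: a=-1, c=M0/2=0, d=(M1−M0)/(6·2)=-93/1244, b=Δ0−h0·(2M0+M1)/6=1026/311
seg 1: a=5, c=M1/2=-279/622, d=(M2−M1)/(6·2)=-779/1244, b=Δ1−h1·(2M1+M2)/6=747/311
seg 2: a=3, c=M2/2=-1308/311, d=(M3−M2)/(6·1)=968/311, b=Δ2−h2·(2M2+M3)/6=-2148/311
seg 3: a=-5, c=M3/2=1596/311, d=(M4−M3)/(6·3)=-2306/2799, b=Δ3−h3·(2M3+M4)/6=-1860/311
seg 4: a=1, c=M4/2=-710/311, d=(M5−M4)/(6·3)=710/2799, b=Δ4−h4·(2M4+M5)/6=798/311
t_q=1/2 → seg 0, τ=1/2; S=-1+1026/311·τ+0·τ²+-93/1244·τ³=6371/9952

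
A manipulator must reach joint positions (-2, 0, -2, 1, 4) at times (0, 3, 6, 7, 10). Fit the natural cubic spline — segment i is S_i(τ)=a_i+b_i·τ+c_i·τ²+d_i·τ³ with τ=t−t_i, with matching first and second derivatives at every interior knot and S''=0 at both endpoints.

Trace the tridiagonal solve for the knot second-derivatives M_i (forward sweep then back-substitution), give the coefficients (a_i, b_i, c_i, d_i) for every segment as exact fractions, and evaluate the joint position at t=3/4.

Δ: Δ0=2/3, Δ1=-2/3, Δ2=3, Δ3=1
row 1: diag=12, rhs=-8; c'=1/4, d'=-2/3
row 2: denom=8−3·1/4=29/4; d'=(22−3·-2/3)/(29/4)=96/29
row 3: denom=8−1·4/29=228/29; d'=(-12−1·96/29)/(228/29)=-37/19
back: M3=-37/19
back: M2=96/29−4/29·-37/19=68/19
back: M1=-2/3−1/4·68/19=-89/57
M: M0=0, M1=-89/57, M2=68/19, M3=-37/19, M4=0
seg 0: a=-2, c=M0/2=0, d=(M1−M0)/(6·3)=-89/1026, b=Δ0−h0·(2M0+M1)/6=55/38
seg 1: a=0, c=M1/2=-89/114, d=(M2−M1)/(6·3)=293/1026, b=Δ1−h1·(2M1+M2)/6=-17/19
seg 2: a=-2, c=M2/2=34/19, d=(M3−M2)/(6·1)=-35/38, b=Δ2−h2·(2M2+M3)/6=81/38
seg 3: a=1, c=M3/2=-37/38, d=(M4−M3)/(6·3)=37/342, b=Δ3−h3·(2M3+M4)/6=56/19
t_q=3/4 → seg 0, τ=3/4; S=-2+55/38·τ+0·τ²+-89/1026·τ³=-2313/2432

  seg 0: a=-2 b=55/38 c=0 d=-89/1026
  seg 1: a=0 b=-17/19 c=-89/114 d=293/1026
  seg 2: a=-2 b=81/38 c=34/19 d=-35/38
  seg 3: a=1 b=56/19 c=-37/38 d=37/342
S(3/4) = -2313/2432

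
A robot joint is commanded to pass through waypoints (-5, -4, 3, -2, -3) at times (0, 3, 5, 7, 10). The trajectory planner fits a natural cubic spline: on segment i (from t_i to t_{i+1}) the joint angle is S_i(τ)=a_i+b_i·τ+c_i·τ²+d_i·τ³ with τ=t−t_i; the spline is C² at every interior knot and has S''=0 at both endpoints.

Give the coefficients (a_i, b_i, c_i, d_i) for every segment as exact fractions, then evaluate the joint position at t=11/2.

  seg 0: a=-5 b=-217/180 c=0 d=277/1620
  seg 1: a=-4 b=307/90 c=277/180 d=-269/360
  seg 2: a=3 b=3/5 c=-53/18 d=251/360
  seg 3: a=-2 b=-253/90 c=223/180 d=-223/1620
S(11/2) = 509/192

Δ: Δ0=1/3, Δ1=7/2, Δ2=-5/2, Δ3=-1/3
row 1: diag=10, rhs=19; c'=1/5, d'=19/10
row 2: denom=8−2·1/5=38/5; d'=(-36−2·19/10)/(38/5)=-199/38
row 3: denom=10−2·5/19=180/19; d'=(13−2·-199/38)/(180/19)=223/90
back: M3=223/90
back: M2=-199/38−5/19·223/90=-53/9
back: M1=19/10−1/5·-53/9=277/90
M: M0=0, M1=277/90, M2=-53/9, M3=223/90, M4=0
seg 0: a=-5, c=M0/2=0, d=(M1−M0)/(6·3)=277/1620, b=Δ0−h0·(2M0+M1)/6=-217/180
seg 1: a=-4, c=M1/2=277/180, d=(M2−M1)/(6·2)=-269/360, b=Δ1−h1·(2M1+M2)/6=307/90
seg 2: a=3, c=M2/2=-53/18, d=(M3−M2)/(6·2)=251/360, b=Δ2−h2·(2M2+M3)/6=3/5
seg 3: a=-2, c=M3/2=223/180, d=(M4−M3)/(6·3)=-223/1620, b=Δ3−h3·(2M3+M4)/6=-253/90
t_q=11/2 → seg 2, τ=1/2; S=3+3/5·τ+-53/18·τ²+251/360·τ³=509/192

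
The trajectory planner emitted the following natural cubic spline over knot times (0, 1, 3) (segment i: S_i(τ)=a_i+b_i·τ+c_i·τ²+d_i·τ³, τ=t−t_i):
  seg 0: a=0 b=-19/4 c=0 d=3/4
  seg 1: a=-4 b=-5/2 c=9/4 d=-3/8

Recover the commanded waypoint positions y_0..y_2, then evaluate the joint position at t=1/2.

y_0 = S_0(0) = a_0 = 0
y_1 = S_1(0) = a_1 = -4
y_2 = S_1(2) = -3
t_q=1/2 is in segment 0 (τ=1/2); S_0(τ)=-73/32

y_0=0 y_1=-4 y_2=-3
S(1/2) = -73/32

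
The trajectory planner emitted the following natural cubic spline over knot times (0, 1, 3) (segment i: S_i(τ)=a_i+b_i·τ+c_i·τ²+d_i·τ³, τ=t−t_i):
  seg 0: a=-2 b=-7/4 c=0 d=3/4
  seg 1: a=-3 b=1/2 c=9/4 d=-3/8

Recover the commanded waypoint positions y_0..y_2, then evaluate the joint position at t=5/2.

y_0=-2 y_1=-3 y_2=4
S(5/2) = 99/64

y_0 = S_0(0) = a_0 = -2
y_1 = S_1(0) = a_1 = -3
y_2 = S_1(2) = 4
t_q=5/2 is in segment 1 (τ=3/2); S_1(τ)=99/64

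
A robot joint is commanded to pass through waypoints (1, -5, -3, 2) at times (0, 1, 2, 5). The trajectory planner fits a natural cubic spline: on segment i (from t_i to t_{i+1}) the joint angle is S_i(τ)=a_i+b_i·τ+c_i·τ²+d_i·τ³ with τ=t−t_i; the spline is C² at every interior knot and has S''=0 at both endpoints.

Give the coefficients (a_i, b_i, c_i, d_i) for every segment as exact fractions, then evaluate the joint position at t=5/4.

  seg 0: a=1 b=-751/93 c=0 d=193/93
  seg 1: a=-5 b=-172/93 c=193/31 d=-221/93
  seg 2: a=-3 b=323/93 c=-28/31 d=28/279
S(5/4) = -10139/1984

Δ: Δ0=-6, Δ1=2, Δ2=5/3
row 1: diag=4, rhs=48; c'=1/4, d'=12
row 2: denom=8−1·1/4=31/4; d'=(-2−1·12)/(31/4)=-56/31
back: M2=-56/31
back: M1=12−1/4·-56/31=386/31
M: M0=0, M1=386/31, M2=-56/31, M3=0
seg 0: a=1, c=M0/2=0, d=(M1−M0)/(6·1)=193/93, b=Δ0−h0·(2M0+M1)/6=-751/93
seg 1: a=-5, c=M1/2=193/31, d=(M2−M1)/(6·1)=-221/93, b=Δ1−h1·(2M1+M2)/6=-172/93
seg 2: a=-3, c=M2/2=-28/31, d=(M3−M2)/(6·3)=28/279, b=Δ2−h2·(2M2+M3)/6=323/93
t_q=5/4 → seg 1, τ=1/4; S=-5+-172/93·τ+193/31·τ²+-221/93·τ³=-10139/1984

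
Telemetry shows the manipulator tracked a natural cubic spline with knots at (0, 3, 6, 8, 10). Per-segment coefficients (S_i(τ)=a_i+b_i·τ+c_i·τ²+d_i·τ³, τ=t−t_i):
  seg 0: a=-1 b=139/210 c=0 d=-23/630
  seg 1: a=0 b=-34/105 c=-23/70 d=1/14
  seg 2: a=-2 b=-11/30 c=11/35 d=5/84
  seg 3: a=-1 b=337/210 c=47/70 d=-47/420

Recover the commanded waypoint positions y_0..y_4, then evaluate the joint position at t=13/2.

y_0 = S_0(0) = a_0 = -1
y_1 = S_1(0) = a_1 = 0
y_2 = S_2(0) = a_2 = -2
y_3 = S_3(0) = a_3 = -1
y_4 = S_3(2) = 4
t_q=13/2 is in segment 2 (τ=1/2); S_2(τ)=-2349/1120

y_0=-1 y_1=0 y_2=-2 y_3=-1 y_4=4
S(13/2) = -2349/1120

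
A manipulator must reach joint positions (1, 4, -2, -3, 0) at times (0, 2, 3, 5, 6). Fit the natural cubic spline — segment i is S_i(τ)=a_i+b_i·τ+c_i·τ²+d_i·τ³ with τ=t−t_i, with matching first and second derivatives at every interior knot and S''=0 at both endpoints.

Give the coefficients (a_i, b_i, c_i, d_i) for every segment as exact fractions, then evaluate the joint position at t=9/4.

  seg 0: a=1 b=811/186 c=0 d=-133/186
  seg 1: a=4 b=-785/186 c=-133/31 d=467/186
  seg 2: a=-2 b=-490/93 c=201/62 d=-319/744
  seg 3: a=-3 b=475/186 c=83/124 d=-83/372
S(9/4) = 10777/3968

Δ: Δ0=3/2, Δ1=-6, Δ2=-1/2, Δ3=3
row 1: diag=6, rhs=-45; c'=1/6, d'=-15/2
row 2: denom=6−1·1/6=35/6; d'=(33−1·-15/2)/(35/6)=243/35
row 3: denom=6−2·12/35=186/35; d'=(21−2·243/35)/(186/35)=83/62
back: M3=83/62
back: M2=243/35−12/35·83/62=201/31
back: M1=-15/2−1/6·201/31=-266/31
M: M0=0, M1=-266/31, M2=201/31, M3=83/62, M4=0
seg 0: a=1, c=M0/2=0, d=(M1−M0)/(6·2)=-133/186, b=Δ0−h0·(2M0+M1)/6=811/186
seg 1: a=4, c=M1/2=-133/31, d=(M2−M1)/(6·1)=467/186, b=Δ1−h1·(2M1+M2)/6=-785/186
seg 2: a=-2, c=M2/2=201/62, d=(M3−M2)/(6·2)=-319/744, b=Δ2−h2·(2M2+M3)/6=-490/93
seg 3: a=-3, c=M3/2=83/124, d=(M4−M3)/(6·1)=-83/372, b=Δ3−h3·(2M3+M4)/6=475/186
t_q=9/4 → seg 1, τ=1/4; S=4+-785/186·τ+-133/31·τ²+467/186·τ³=10777/3968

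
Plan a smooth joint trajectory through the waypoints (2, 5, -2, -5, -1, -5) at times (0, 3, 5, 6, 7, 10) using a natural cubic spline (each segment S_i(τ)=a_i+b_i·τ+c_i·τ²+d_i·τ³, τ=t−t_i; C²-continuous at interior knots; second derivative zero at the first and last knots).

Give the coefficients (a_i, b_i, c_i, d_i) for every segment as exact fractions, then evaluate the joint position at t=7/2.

Δ: Δ0=1, Δ1=-7/2, Δ2=-3, Δ3=4, Δ4=-4/3
row 1: diag=10, rhs=-27; c'=1/5, d'=-27/10
row 2: denom=6−2·1/5=28/5; d'=(3−2·-27/10)/(28/5)=3/2
row 3: denom=4−1·5/28=107/28; d'=(42−1·3/2)/(107/28)=1134/107
row 4: denom=8−1·28/107=828/107; d'=(-32−1·1134/107)/(828/107)=-2279/414
back: M4=-2279/414
back: M3=1134/107−28/107·-2279/414=2492/207
back: M2=3/2−5/28·2492/207=-269/414
back: M1=-27/10−1/5·-269/414=-532/207
M: M0=0, M1=-532/207, M2=-269/414, M3=2492/207, M4=-2279/414, M5=0
seg 0: a=2, c=M0/2=0, d=(M1−M0)/(6·3)=-266/1863, b=Δ0−h0·(2M0+M1)/6=473/207
seg 1: a=5, c=M1/2=-266/207, d=(M2−M1)/(6·2)=265/1656, b=Δ1−h1·(2M1+M2)/6=-325/207
seg 2: a=-2, c=M2/2=-269/828, d=(M3−M2)/(6·1)=1751/828, b=Δ2−h2·(2M2+M3)/6=-661/138
seg 3: a=-5, c=M3/2=1246/207, d=(M4−M3)/(6·1)=-269/92, b=Δ3−h3·(2M3+M4)/6=749/828
seg 4: a=-1, c=M4/2=-2279/828, d=(M5−M4)/(6·3)=2279/7452, b=Δ4−h4·(2M4+M5)/6=1727/414
t_q=7/2 → seg 1, τ=1/2; S=5+-325/207·τ+-266/207·τ²+265/1656·τ³=5761/1472

  seg 0: a=2 b=473/207 c=0 d=-266/1863
  seg 1: a=5 b=-325/207 c=-266/207 d=265/1656
  seg 2: a=-2 b=-661/138 c=-269/828 d=1751/828
  seg 3: a=-5 b=749/828 c=1246/207 d=-269/92
  seg 4: a=-1 b=1727/414 c=-2279/828 d=2279/7452
S(7/2) = 5761/1472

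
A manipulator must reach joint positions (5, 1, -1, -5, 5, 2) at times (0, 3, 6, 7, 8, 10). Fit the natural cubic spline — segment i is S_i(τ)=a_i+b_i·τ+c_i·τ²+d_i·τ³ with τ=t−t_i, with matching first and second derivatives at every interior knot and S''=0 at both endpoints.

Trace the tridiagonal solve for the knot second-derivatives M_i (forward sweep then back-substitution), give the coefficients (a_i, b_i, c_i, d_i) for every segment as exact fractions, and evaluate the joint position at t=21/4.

  seg 0: a=5 b=-2985/1286 c=0 d=3811/34722
  seg 1: a=1 b=413/643 c=3811/3858 d=-16483/34722
  seg 2: a=-1 b=-8035/1286 c=-2112/643 d=7115/1286
  seg 3: a=-5 b=2431/643 c=17121/1286 d=-9123/1286
  seg 4: a=5 b=11735/1286 c=-5124/643 d=854/643
S(21/4) = 167795/82304

Δ: Δ0=-4/3, Δ1=-2/3, Δ2=-4, Δ3=10, Δ4=-3/2
row 1: diag=12, rhs=4; c'=1/4, d'=1/3
row 2: denom=8−3·1/4=29/4; d'=(-20−3·1/3)/(29/4)=-84/29
row 3: denom=4−1·4/29=112/29; d'=(84−1·-84/29)/(112/29)=45/2
row 4: denom=6−1·29/112=643/112; d'=(-69−1·45/2)/(643/112)=-10248/643
back: M4=-10248/643
back: M3=45/2−29/112·-10248/643=17121/643
back: M2=-84/29−4/29·17121/643=-4224/643
back: M1=1/3−1/4·-4224/643=3811/1929
M: M0=0, M1=3811/1929, M2=-4224/643, M3=17121/643, M4=-10248/643, M5=0
seg 0: a=5, c=M0/2=0, d=(M1−M0)/(6·3)=3811/34722, b=Δ0−h0·(2M0+M1)/6=-2985/1286
seg 1: a=1, c=M1/2=3811/3858, d=(M2−M1)/(6·3)=-16483/34722, b=Δ1−h1·(2M1+M2)/6=413/643
seg 2: a=-1, c=M2/2=-2112/643, d=(M3−M2)/(6·1)=7115/1286, b=Δ2−h2·(2M2+M3)/6=-8035/1286
seg 3: a=-5, c=M3/2=17121/1286, d=(M4−M3)/(6·1)=-9123/1286, b=Δ3−h3·(2M3+M4)/6=2431/643
seg 4: a=5, c=M4/2=-5124/643, d=(M5−M4)/(6·2)=854/643, b=Δ4−h4·(2M4+M5)/6=11735/1286
t_q=21/4 → seg 1, τ=9/4; S=1+413/643·τ+3811/3858·τ²+-16483/34722·τ³=167795/82304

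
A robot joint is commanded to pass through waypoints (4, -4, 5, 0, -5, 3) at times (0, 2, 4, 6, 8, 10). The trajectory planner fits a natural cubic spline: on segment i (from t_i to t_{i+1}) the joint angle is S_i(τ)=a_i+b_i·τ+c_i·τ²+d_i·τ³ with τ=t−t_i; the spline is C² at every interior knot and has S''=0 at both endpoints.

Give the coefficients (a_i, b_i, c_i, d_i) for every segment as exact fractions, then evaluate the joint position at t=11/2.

Δ: Δ0=-4, Δ1=9/2, Δ2=-5/2, Δ3=-5/2, Δ4=4
row 1: diag=8, rhs=51; c'=1/4, d'=51/8
row 2: denom=8−2·1/4=15/2; d'=(-42−2·51/8)/(15/2)=-73/10
row 3: denom=8−2·4/15=112/15; d'=(0−2·-73/10)/(112/15)=219/112
row 4: denom=8−2·15/56=209/28; d'=(39−2·219/112)/(209/28)=1965/418
back: M4=1965/418
back: M3=219/112−15/56·1965/418=291/418
back: M2=-73/10−4/15·291/418=-3129/418
back: M1=51/8−1/4·-3129/418=3447/418
M: M0=0, M1=3447/418, M2=-3129/418, M3=291/418, M4=1965/418, M5=0
seg 0: a=4, c=M0/2=0, d=(M1−M0)/(6·2)=1149/1672, b=Δ0−h0·(2M0+M1)/6=-2821/418
seg 1: a=-4, c=M1/2=3447/836, d=(M2−M1)/(6·2)=-274/209, b=Δ1−h1·(2M1+M2)/6=313/209
seg 2: a=5, c=M2/2=-3129/836, d=(M3−M2)/(6·2)=15/22, b=Δ2−h2·(2M2+M3)/6=472/209
seg 3: a=0, c=M3/2=291/836, d=(M4−M3)/(6·2)=279/836, b=Δ3−h3·(2M3+M4)/6=-947/209
seg 4: a=-5, c=M4/2=1965/836, d=(M5−M4)/(6·2)=-655/1672, b=Δ4−h4·(2M4+M5)/6=181/209
t_q=11/2 → seg 2, τ=3/2; S=5+472/209·τ+-3129/836·τ²+15/22·τ³=3791/1672

  seg 0: a=4 b=-2821/418 c=0 d=1149/1672
  seg 1: a=-4 b=313/209 c=3447/836 d=-274/209
  seg 2: a=5 b=472/209 c=-3129/836 d=15/22
  seg 3: a=0 b=-947/209 c=291/836 d=279/836
  seg 4: a=-5 b=181/209 c=1965/836 d=-655/1672
S(11/2) = 3791/1672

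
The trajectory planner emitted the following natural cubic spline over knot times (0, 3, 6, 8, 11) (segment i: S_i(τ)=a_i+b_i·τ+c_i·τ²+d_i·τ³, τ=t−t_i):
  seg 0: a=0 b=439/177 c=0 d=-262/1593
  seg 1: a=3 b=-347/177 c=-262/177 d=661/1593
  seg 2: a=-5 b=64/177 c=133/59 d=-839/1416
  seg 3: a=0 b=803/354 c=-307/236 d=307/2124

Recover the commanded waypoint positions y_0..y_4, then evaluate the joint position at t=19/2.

y_0 = S_0(0) = a_0 = 0
y_1 = S_1(0) = a_1 = 3
y_2 = S_2(0) = a_2 = -5
y_3 = S_3(0) = a_3 = 0
y_4 = S_3(3) = -1
t_q=19/2 is in segment 3 (τ=3/2); S_3(τ)=1819/1888

y_0=0 y_1=3 y_2=-5 y_3=0 y_4=-1
S(19/2) = 1819/1888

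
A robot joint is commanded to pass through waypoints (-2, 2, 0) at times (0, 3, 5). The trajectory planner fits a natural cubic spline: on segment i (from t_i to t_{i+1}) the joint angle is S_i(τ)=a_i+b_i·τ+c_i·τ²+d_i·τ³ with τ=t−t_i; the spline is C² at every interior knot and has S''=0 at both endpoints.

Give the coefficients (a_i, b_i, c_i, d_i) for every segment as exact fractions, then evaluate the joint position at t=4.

Δ: Δ0=4/3, Δ1=-1
row 1: diag=10, rhs=-14; c'=1/5, d'=-7/5
back: M1=-7/5
M: M0=0, M1=-7/5, M2=0
seg 0: a=-2, c=M0/2=0, d=(M1−M0)/(6·3)=-7/90, b=Δ0−h0·(2M0+M1)/6=61/30
seg 1: a=2, c=M1/2=-7/10, d=(M2−M1)/(6·2)=7/60, b=Δ1−h1·(2M1+M2)/6=-1/15
t_q=4 → seg 1, τ=1; S=2+-1/15·τ+-7/10·τ²+7/60·τ³=27/20

  seg 0: a=-2 b=61/30 c=0 d=-7/90
  seg 1: a=2 b=-1/15 c=-7/10 d=7/60
S(4) = 27/20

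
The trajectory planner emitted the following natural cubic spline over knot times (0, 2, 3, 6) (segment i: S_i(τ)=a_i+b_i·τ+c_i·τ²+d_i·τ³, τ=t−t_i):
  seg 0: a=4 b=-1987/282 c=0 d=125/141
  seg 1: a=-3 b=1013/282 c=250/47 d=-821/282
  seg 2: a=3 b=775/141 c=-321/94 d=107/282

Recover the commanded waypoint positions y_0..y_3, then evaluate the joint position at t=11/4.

y_0 = S_0(0) = a_0 = 4
y_1 = S_1(0) = a_1 = -3
y_2 = S_2(0) = a_2 = 3
y_3 = S_2(3) = -1
t_q=11/4 is in segment 1 (τ=3/4); S_1(τ)=8771/6016

y_0=4 y_1=-3 y_2=3 y_3=-1
S(11/4) = 8771/6016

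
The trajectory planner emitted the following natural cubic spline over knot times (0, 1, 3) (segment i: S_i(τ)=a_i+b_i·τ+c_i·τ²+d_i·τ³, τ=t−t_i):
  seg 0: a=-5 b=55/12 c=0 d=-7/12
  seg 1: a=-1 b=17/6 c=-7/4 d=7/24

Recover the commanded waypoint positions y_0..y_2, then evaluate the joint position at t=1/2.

y_0=-5 y_1=-1 y_2=0
S(1/2) = -89/32

y_0 = S_0(0) = a_0 = -5
y_1 = S_1(0) = a_1 = -1
y_2 = S_1(2) = 0
t_q=1/2 is in segment 0 (τ=1/2); S_0(τ)=-89/32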